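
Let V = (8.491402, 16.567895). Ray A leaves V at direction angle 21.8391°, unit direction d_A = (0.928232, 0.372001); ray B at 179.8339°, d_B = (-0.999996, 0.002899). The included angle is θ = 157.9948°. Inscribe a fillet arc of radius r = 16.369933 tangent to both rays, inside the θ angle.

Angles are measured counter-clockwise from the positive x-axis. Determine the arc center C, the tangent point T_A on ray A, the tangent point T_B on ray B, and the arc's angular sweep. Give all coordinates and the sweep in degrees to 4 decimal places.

center=(5.3561,32.9470) T_A=(11.4457,17.7519) T_B=(5.3087,16.5771) sweep=22.0052

bisector direction at 100.8365° = (-0.188007,0.982168)
center distance |VC| = r/sin(θ/2) = 16.369933/sin(78.9974°) = 16.676471
C = V + |VC|·bis = (5.3561,32.9470)
T_A = V + ((C−V)·d_A)·d_A = V + 3.1828·d_A = (11.4457,17.7519)
T_B = V + ((C−V)·d_B)·d_B = V + 3.1828·d_B = (5.3087,16.5771)
sweep = 180° − θ = 22.0052°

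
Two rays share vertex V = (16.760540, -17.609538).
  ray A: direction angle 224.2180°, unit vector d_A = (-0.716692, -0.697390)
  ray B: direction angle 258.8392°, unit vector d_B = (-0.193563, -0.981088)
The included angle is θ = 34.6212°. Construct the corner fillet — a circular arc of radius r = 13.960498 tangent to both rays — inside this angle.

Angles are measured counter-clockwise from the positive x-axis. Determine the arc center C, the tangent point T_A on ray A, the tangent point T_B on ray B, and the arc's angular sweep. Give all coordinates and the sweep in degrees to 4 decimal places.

bisector direction at 241.5286° = (-0.476720,-0.879055)
center distance |VC| = r/sin(θ/2) = 13.960498/sin(17.3106°) = 46.917921
C = V + |VC|·bis = (-5.6062,-58.8530)
T_A = V + ((C−V)·d_A)·d_A = V + 44.7928·d_A = (-15.3421,-48.8476)
T_B = V + ((C−V)·d_B)·d_B = V + 44.7928·d_B = (8.0903,-61.5552)
sweep = 180° − θ = 145.3788°

center=(-5.6062,-58.8530) T_A=(-15.3421,-48.8476) T_B=(8.0903,-61.5552) sweep=145.3788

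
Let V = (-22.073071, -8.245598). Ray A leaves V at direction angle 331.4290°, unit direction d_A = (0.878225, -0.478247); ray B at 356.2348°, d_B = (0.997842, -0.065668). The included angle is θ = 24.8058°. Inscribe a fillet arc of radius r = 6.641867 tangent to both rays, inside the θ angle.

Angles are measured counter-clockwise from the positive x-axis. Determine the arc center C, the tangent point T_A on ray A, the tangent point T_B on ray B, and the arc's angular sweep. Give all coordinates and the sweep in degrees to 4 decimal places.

center=(7.6272,-16.8564) T_A=(4.4508,-22.6895) T_B=(8.0634,-10.2289) sweep=155.1942

bisector direction at 343.8319° = (0.960449,-0.278456)
center distance |VC| = r/sin(θ/2) = 6.641867/sin(12.4029°) = 30.923362
C = V + |VC|·bis = (7.6272,-16.8564)
T_A = V + ((C−V)·d_A)·d_A = V + 30.2017·d_A = (4.4508,-22.6895)
T_B = V + ((C−V)·d_B)·d_B = V + 30.2017·d_B = (8.0634,-10.2289)
sweep = 180° − θ = 155.1942°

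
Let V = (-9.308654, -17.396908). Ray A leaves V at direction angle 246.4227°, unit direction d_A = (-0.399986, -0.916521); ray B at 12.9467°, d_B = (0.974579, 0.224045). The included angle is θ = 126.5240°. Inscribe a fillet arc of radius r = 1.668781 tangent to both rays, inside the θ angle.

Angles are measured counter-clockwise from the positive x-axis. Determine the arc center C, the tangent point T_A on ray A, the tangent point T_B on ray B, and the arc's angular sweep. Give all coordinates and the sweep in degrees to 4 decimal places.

bisector direction at 309.6847° = (0.638562,-0.769570)
center distance |VC| = r/sin(θ/2) = 1.668781/sin(63.2620°) = 1.868583
C = V + |VC|·bis = (-8.1154,-18.8349)
T_A = V + ((C−V)·d_A)·d_A = V + 0.8407·d_A = (-9.6449,-18.1674)
T_B = V + ((C−V)·d_B)·d_B = V + 0.8407·d_B = (-8.4893,-17.2086)
sweep = 180° − θ = 53.4760°

center=(-8.1154,-18.8349) T_A=(-9.6449,-18.1674) T_B=(-8.4893,-17.2086) sweep=53.4760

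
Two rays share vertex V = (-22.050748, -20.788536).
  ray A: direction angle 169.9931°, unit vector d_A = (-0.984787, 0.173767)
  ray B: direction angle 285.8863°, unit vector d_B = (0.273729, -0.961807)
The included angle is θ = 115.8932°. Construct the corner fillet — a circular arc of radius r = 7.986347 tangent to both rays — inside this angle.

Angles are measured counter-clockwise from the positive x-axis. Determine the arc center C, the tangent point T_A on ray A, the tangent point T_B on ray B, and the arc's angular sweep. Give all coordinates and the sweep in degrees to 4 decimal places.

bisector direction at 227.9397° = (-0.669912,-0.742440)
center distance |VC| = r/sin(θ/2) = 7.986347/sin(57.9466°) = 9.422820
C = V + |VC|·bis = (-28.3632,-27.7844)
T_A = V + ((C−V)·d_A)·d_A = V + 5.0008·d_A = (-26.9754,-19.9196)
T_B = V + ((C−V)·d_B)·d_B = V + 5.0008·d_B = (-20.6819,-25.5983)
sweep = 180° − θ = 64.1068°

center=(-28.3632,-27.7844) T_A=(-26.9754,-19.9196) T_B=(-20.6819,-25.5983) sweep=64.1068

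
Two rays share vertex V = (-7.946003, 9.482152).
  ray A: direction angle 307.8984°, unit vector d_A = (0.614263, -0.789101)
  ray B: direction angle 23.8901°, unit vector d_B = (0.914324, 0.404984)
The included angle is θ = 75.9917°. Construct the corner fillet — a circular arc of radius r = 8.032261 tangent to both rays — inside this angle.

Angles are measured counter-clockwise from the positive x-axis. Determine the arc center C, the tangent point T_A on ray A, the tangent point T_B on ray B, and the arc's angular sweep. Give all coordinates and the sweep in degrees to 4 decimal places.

center=(4.7083,6.3023) T_A=(-1.6299,1.3683) T_B=(1.4554,13.6463) sweep=104.0083

bisector direction at 345.8942° = (0.969848,-0.243712)
center distance |VC| = r/sin(θ/2) = 8.032261/sin(37.9958°) = 13.047764
C = V + |VC|·bis = (4.7083,6.3023)
T_A = V + ((C−V)·d_A)·d_A = V + 10.2824·d_A = (-1.6299,1.3683)
T_B = V + ((C−V)·d_B)·d_B = V + 10.2824·d_B = (1.4554,13.6463)
sweep = 180° − θ = 104.0083°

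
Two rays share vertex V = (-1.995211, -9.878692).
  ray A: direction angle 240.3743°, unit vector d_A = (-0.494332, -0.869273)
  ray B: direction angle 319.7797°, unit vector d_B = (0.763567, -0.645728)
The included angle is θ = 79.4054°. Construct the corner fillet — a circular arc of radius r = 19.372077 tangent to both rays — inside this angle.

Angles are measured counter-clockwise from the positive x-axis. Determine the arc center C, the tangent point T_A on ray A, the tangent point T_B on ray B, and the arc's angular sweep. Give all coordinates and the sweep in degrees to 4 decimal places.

bisector direction at 280.0770° = (0.174972,-0.984573)
center distance |VC| = r/sin(θ/2) = 19.372077/sin(39.7027°) = 30.325538
C = V + |VC|·bis = (3.3109,-39.7364)
T_A = V + ((C−V)·d_A)·d_A = V + 23.3315·d_A = (-13.5287,-30.1602)
T_B = V + ((C−V)·d_B)·d_B = V + 23.3315·d_B = (15.8200,-24.9445)
sweep = 180° − θ = 100.5946°

center=(3.3109,-39.7364) T_A=(-13.5287,-30.1602) T_B=(15.8200,-24.9445) sweep=100.5946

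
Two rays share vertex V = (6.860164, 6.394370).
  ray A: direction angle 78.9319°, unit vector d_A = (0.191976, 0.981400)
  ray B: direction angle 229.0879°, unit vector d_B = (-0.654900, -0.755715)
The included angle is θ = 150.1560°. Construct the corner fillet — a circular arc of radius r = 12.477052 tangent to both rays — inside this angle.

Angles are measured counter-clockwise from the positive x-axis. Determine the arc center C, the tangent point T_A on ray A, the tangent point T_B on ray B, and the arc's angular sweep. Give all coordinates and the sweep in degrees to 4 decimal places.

center=(-4.7465,12.0528) T_A=(7.4985,9.6575) T_B=(4.6826,3.8816) sweep=29.8440

bisector direction at 154.0099° = (-0.898870,0.438216)
center distance |VC| = r/sin(θ/2) = 12.477052/sin(75.0780°) = 12.912497
C = V + |VC|·bis = (-4.7465,12.0528)
T_A = V + ((C−V)·d_A)·d_A = V + 3.3250·d_A = (7.4985,9.6575)
T_B = V + ((C−V)·d_B)·d_B = V + 3.3250·d_B = (4.6826,3.8816)
sweep = 180° − θ = 29.8440°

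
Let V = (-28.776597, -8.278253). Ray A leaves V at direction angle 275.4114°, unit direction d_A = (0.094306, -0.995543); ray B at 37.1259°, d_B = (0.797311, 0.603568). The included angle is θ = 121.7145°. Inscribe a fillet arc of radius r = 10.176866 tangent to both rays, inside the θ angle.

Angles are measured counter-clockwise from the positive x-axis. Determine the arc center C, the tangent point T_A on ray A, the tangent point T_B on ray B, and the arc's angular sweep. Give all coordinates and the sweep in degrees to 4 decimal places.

bisector direction at 336.2686° = (0.915443,-0.402449)
center distance |VC| = r/sin(θ/2) = 10.176866/sin(60.8573°) = 11.651889
C = V + |VC|·bis = (-18.1100,-12.9675)
T_A = V + ((C−V)·d_A)·d_A = V + 5.6743·d_A = (-28.2415,-13.9273)
T_B = V + ((C−V)·d_B)·d_B = V + 5.6743·d_B = (-24.2524,-4.8534)
sweep = 180° − θ = 58.2855°

center=(-18.1100,-12.9675) T_A=(-28.2415,-13.9273) T_B=(-24.2524,-4.8534) sweep=58.2855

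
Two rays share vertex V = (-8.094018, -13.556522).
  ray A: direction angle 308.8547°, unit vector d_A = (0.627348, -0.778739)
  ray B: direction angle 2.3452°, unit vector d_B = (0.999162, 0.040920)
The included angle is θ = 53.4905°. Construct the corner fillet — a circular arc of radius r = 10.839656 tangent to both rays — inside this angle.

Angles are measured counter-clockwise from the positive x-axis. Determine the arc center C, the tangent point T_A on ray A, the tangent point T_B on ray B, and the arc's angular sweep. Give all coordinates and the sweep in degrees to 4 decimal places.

center=(13.8414,-23.5069) T_A=(5.4002,-30.3071) T_B=(13.3979,-12.6763) sweep=126.5095

bisector direction at 335.5999° = (0.910683,-0.413105)
center distance |VC| = r/sin(θ/2) = 10.839656/sin(26.7452°) = 24.086818
C = V + |VC|·bis = (13.8414,-23.5069)
T_A = V + ((C−V)·d_A)·d_A = V + 21.5099·d_A = (5.4002,-30.3071)
T_B = V + ((C−V)·d_B)·d_B = V + 21.5099·d_B = (13.3979,-12.6763)
sweep = 180° − θ = 126.5095°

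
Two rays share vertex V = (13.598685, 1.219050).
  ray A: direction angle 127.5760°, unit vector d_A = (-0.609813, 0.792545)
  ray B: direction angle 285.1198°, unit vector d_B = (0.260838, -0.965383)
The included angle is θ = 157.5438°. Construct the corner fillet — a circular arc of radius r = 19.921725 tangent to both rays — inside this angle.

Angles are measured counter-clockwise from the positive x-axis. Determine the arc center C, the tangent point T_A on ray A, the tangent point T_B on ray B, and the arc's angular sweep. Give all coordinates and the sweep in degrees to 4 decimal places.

center=(-4.6018,-7.7952) T_A=(11.1870,4.3534) T_B=(14.6302,-2.5988) sweep=22.4562

bisector direction at 206.3479° = (-0.896116,-0.443821)
center distance |VC| = r/sin(θ/2) = 19.921725/sin(78.7719°) = 20.310472
C = V + |VC|·bis = (-4.6018,-7.7952)
T_A = V + ((C−V)·d_A)·d_A = V + 3.9548·d_A = (11.1870,4.3534)
T_B = V + ((C−V)·d_B)·d_B = V + 3.9548·d_B = (14.6302,-2.5988)
sweep = 180° − θ = 22.4562°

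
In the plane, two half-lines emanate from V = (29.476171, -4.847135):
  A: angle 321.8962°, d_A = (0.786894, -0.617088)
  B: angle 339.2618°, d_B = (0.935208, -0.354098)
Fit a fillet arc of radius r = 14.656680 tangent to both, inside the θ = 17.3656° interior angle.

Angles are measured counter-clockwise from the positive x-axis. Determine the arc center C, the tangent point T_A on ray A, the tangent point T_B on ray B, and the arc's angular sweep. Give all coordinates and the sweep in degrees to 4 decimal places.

center=(114.0424,-52.5386) T_A=(104.9980,-64.0719) T_B=(119.2323,-38.8316) sweep=162.6344

bisector direction at 330.5790° = (0.871034,-0.491223)
center distance |VC| = r/sin(θ/2) = 14.656680/sin(8.6828°) = 97.087207
C = V + |VC|·bis = (114.0424,-52.5386)
T_A = V + ((C−V)·d_A)·d_A = V + 95.9745·d_A = (104.9980,-64.0719)
T_B = V + ((C−V)·d_B)·d_B = V + 95.9745·d_B = (119.2323,-38.8316)
sweep = 180° − θ = 162.6344°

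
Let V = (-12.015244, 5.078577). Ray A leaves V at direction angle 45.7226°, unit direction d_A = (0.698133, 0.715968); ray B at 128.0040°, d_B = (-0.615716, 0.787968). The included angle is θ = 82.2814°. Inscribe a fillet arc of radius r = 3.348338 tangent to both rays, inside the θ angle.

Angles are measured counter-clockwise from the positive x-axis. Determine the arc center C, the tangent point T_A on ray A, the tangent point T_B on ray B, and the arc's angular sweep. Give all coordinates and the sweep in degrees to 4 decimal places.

center=(-11.7368,10.1603) T_A=(-9.3395,7.8227) T_B=(-14.3751,8.0987) sweep=97.7186

bisector direction at 86.8633° = (0.054718,0.998502)
center distance |VC| = r/sin(θ/2) = 3.348338/sin(41.1407°) = 5.089353
C = V + |VC|·bis = (-11.7368,10.1603)
T_A = V + ((C−V)·d_A)·d_A = V + 3.8328·d_A = (-9.3395,7.8227)
T_B = V + ((C−V)·d_B)·d_B = V + 3.8328·d_B = (-14.3751,8.0987)
sweep = 180° − θ = 97.7186°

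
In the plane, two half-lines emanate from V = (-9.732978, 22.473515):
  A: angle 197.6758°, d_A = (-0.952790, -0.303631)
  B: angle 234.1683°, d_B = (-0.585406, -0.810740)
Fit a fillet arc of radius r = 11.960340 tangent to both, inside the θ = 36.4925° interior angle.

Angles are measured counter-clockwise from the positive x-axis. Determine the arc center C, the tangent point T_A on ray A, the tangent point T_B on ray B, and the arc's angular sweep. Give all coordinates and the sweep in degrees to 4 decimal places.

center=(-40.6676,0.0625) T_A=(-44.2991,11.4581) T_B=(-30.9708,-6.9392) sweep=143.5075

bisector direction at 215.9220° = (-0.809816,-0.586684)
center distance |VC| = r/sin(θ/2) = 11.960340/sin(18.2462°) = 38.199543
C = V + |VC|·bis = (-40.6676,0.0625)
T_A = V + ((C−V)·d_A)·d_A = V + 36.2789·d_A = (-44.2991,11.4581)
T_B = V + ((C−V)·d_B)·d_B = V + 36.2789·d_B = (-30.9708,-6.9392)
sweep = 180° − θ = 143.5075°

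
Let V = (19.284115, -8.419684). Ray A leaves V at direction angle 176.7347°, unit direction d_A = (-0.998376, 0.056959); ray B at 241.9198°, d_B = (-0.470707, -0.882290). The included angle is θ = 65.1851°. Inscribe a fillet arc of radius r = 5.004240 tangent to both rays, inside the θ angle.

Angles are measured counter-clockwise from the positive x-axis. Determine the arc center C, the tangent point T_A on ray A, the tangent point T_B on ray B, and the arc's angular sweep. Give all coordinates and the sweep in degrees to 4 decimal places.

bisector direction at 209.3273° = (-0.871836,-0.489797)
center distance |VC| = r/sin(θ/2) = 5.004240/sin(32.5926°) = 9.290143
C = V + |VC|·bis = (11.1846,-12.9700)
T_A = V + ((C−V)·d_A)·d_A = V + 7.8272·d_A = (11.4697,-7.9739)
T_B = V + ((C−V)·d_B)·d_B = V + 7.8272·d_B = (15.5998,-15.3255)
sweep = 180° − θ = 114.8149°

center=(11.1846,-12.9700) T_A=(11.4697,-7.9739) T_B=(15.5998,-15.3255) sweep=114.8149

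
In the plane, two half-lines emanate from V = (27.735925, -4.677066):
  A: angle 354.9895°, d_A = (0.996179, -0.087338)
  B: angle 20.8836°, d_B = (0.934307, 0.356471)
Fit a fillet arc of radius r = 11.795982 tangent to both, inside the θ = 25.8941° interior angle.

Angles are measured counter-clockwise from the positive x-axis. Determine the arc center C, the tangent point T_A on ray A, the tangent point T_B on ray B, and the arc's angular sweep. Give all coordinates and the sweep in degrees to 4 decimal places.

center=(79.8804,2.5925) T_A=(78.8502,-9.1584) T_B=(75.6755,13.6135) sweep=154.1059

bisector direction at 7.9366° = (0.990422,0.138076)
center distance |VC| = r/sin(θ/2) = 11.795982/sin(12.9471°) = 52.648766
C = V + |VC|·bis = (79.8804,2.5925)
T_A = V + ((C−V)·d_A)·d_A = V + 51.3103·d_A = (78.8502,-9.1584)
T_B = V + ((C−V)·d_B)·d_B = V + 51.3103·d_B = (75.6755,13.6135)
sweep = 180° − θ = 154.1059°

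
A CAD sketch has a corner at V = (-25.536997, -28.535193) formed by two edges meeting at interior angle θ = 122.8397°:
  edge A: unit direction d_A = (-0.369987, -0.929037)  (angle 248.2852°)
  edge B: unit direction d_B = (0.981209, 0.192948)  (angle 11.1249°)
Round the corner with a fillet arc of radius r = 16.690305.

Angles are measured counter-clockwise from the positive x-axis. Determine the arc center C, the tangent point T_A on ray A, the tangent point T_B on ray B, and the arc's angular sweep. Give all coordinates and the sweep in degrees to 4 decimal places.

bisector direction at 309.7051° = (0.638836,-0.769343)
center distance |VC| = r/sin(θ/2) = 16.690305/sin(61.4198°) = 19.006239
C = V + |VC|·bis = (-13.3951,-43.1575)
T_A = V + ((C−V)·d_A)·d_A = V + 9.0923·d_A = (-28.9010,-36.9823)
T_B = V + ((C−V)·d_B)·d_B = V + 9.0923·d_B = (-16.6155,-26.7808)
sweep = 180° − θ = 57.1603°

center=(-13.3951,-43.1575) T_A=(-28.9010,-36.9823) T_B=(-16.6155,-26.7808) sweep=57.1603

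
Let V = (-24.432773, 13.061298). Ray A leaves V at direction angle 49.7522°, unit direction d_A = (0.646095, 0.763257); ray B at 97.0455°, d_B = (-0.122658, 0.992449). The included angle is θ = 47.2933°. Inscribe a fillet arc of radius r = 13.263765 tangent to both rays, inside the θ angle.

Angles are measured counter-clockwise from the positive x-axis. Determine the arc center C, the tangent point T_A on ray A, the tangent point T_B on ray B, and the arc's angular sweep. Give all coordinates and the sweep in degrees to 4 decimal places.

center=(-14.9847,44.7518) T_A=(-4.8611,36.1821) T_B=(-28.1484,43.1249) sweep=132.7067

bisector direction at 73.3988° = (0.285708,0.958317)
center distance |VC| = r/sin(θ/2) = 13.263765/sin(23.6467°) = 33.068887
C = V + |VC|·bis = (-14.9847,44.7518)
T_A = V + ((C−V)·d_A)·d_A = V + 30.2923·d_A = (-4.8611,36.1821)
T_B = V + ((C−V)·d_B)·d_B = V + 30.2923·d_B = (-28.1484,43.1249)
sweep = 180° − θ = 132.7067°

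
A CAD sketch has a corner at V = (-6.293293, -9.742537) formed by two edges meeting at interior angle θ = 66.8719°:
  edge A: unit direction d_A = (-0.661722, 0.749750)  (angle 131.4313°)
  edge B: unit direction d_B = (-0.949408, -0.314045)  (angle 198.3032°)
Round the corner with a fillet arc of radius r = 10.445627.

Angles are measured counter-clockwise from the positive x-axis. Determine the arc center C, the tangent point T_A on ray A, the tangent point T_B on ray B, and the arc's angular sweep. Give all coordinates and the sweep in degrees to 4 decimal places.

center=(-24.5933,-4.7936) T_A=(-16.7617,2.1185) T_B=(-21.3129,-14.7107) sweep=113.1281

bisector direction at 164.8672° = (-0.965324,0.261056)
center distance |VC| = r/sin(θ/2) = 10.445627/sin(33.4359°) = 18.957428
C = V + |VC|·bis = (-24.5933,-4.7936)
T_A = V + ((C−V)·d_A)·d_A = V + 15.8200·d_A = (-16.7617,2.1185)
T_B = V + ((C−V)·d_B)·d_B = V + 15.8200·d_B = (-21.3129,-14.7107)
sweep = 180° − θ = 113.1281°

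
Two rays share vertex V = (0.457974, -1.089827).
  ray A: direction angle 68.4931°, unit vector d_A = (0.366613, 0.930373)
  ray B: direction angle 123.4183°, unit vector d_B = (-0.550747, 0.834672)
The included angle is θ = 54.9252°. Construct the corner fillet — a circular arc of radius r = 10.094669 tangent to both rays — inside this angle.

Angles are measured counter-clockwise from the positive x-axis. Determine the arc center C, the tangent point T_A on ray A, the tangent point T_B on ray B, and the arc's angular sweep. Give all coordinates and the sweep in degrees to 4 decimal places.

bisector direction at 95.9557° = (-0.103759,0.994602)
center distance |VC| = r/sin(θ/2) = 10.094669/sin(27.4626°) = 21.889281
C = V + |VC|·bis = (-1.8132,20.6813)
T_A = V + ((C−V)·d_A)·d_A = V + 19.4226·d_A = (7.5786,16.9805)
T_B = V + ((C−V)·d_B)·d_B = V + 19.4226·d_B = (-10.2390,15.1217)
sweep = 180° − θ = 125.0748°

center=(-1.8132,20.6813) T_A=(7.5786,16.9805) T_B=(-10.2390,15.1217) sweep=125.0748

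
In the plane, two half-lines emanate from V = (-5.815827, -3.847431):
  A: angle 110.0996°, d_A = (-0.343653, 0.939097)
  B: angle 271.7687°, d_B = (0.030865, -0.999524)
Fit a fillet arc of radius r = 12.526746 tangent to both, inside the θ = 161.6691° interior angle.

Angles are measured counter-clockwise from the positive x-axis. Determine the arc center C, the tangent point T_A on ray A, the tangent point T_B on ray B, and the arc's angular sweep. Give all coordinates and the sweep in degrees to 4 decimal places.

center=(-18.2742,-6.2542) T_A=(-6.5104,-1.9494) T_B=(-5.7534,-5.8676) sweep=18.3309

bisector direction at 190.9342° = (-0.981846,-0.189681)
center distance |VC| = r/sin(θ/2) = 12.526746/sin(80.8345°) = 12.688750
C = V + |VC|·bis = (-18.2742,-6.2542)
T_A = V + ((C−V)·d_A)·d_A = V + 2.0211·d_A = (-6.5104,-1.9494)
T_B = V + ((C−V)·d_B)·d_B = V + 2.0211·d_B = (-5.7534,-5.8676)
sweep = 180° − θ = 18.3309°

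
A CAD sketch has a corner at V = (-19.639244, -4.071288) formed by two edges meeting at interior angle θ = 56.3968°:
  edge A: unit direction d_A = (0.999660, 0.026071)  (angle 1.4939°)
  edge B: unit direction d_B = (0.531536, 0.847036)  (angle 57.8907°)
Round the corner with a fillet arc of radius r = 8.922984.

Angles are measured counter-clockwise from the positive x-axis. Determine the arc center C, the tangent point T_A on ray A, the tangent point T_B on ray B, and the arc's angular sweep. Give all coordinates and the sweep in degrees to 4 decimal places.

center=(-3.2351,5.2825) T_A=(-3.0025,-3.6374) T_B=(-10.7932,10.0254) sweep=123.6032

bisector direction at 29.6923° = (0.868698,0.495342)
center distance |VC| = r/sin(θ/2) = 8.922984/sin(28.1984°) = 18.883577
C = V + |VC|·bis = (-3.2351,5.2825)
T_A = V + ((C−V)·d_A)·d_A = V + 16.6424·d_A = (-3.0025,-3.6374)
T_B = V + ((C−V)·d_B)·d_B = V + 16.6424·d_B = (-10.7932,10.0254)
sweep = 180° − θ = 123.6032°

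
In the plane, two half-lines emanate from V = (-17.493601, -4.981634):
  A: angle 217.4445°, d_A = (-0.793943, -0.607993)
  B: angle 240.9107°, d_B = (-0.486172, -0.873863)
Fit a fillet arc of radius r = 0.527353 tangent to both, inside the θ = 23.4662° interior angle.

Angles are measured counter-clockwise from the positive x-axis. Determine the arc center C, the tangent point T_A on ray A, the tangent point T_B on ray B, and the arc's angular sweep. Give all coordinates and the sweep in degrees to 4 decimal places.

bisector direction at 229.1776° = (-0.653717,-0.756740)
center distance |VC| = r/sin(θ/2) = 0.527353/sin(11.7331°) = 2.593289
C = V + |VC|·bis = (-19.1889,-6.9441)
T_A = V + ((C−V)·d_A)·d_A = V + 2.5391·d_A = (-19.5095,-6.5254)
T_B = V + ((C−V)·d_B)·d_B = V + 2.5391·d_B = (-18.7280,-7.2005)
sweep = 180° − θ = 156.5338°

center=(-19.1889,-6.9441) T_A=(-19.5095,-6.5254) T_B=(-18.7280,-7.2005) sweep=156.5338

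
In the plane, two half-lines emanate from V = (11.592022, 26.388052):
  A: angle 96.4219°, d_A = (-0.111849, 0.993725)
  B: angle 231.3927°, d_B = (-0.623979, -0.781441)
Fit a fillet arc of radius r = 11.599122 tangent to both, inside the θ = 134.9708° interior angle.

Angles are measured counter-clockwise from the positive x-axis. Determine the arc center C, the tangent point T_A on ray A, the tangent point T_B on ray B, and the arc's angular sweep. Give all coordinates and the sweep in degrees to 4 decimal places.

center=(-0.4721,29.8685) T_A=(11.0543,31.1659) T_B=(8.5919,22.6309) sweep=45.0292

bisector direction at 163.9073° = (-0.960814,0.277192)
center distance |VC| = r/sin(θ/2) = 11.599122/sin(67.4854°) = 12.556125
C = V + |VC|·bis = (-0.4721,29.8685)
T_A = V + ((C−V)·d_A)·d_A = V + 4.8080·d_A = (11.0543,31.1659)
T_B = V + ((C−V)·d_B)·d_B = V + 4.8080·d_B = (8.5919,22.6309)
sweep = 180° − θ = 45.0292°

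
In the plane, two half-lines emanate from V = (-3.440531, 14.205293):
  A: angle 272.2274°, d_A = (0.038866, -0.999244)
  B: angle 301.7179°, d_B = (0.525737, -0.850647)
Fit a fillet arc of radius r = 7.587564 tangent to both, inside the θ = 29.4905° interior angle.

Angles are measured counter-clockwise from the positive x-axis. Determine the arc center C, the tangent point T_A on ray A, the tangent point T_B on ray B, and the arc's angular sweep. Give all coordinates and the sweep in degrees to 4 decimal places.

center=(5.2618,-14.3073) T_A=(-2.3201,-14.6022) T_B=(11.7161,-10.3183) sweep=150.5095

bisector direction at 286.9726° = (0.291915,-0.956444)
center distance |VC| = r/sin(θ/2) = 7.587564/sin(14.7453°) = 29.811060
C = V + |VC|·bis = (5.2618,-14.3073)
T_A = V + ((C−V)·d_A)·d_A = V + 28.8293·d_A = (-2.3201,-14.6022)
T_B = V + ((C−V)·d_B)·d_B = V + 28.8293·d_B = (11.7161,-10.3183)
sweep = 180° − θ = 150.5095°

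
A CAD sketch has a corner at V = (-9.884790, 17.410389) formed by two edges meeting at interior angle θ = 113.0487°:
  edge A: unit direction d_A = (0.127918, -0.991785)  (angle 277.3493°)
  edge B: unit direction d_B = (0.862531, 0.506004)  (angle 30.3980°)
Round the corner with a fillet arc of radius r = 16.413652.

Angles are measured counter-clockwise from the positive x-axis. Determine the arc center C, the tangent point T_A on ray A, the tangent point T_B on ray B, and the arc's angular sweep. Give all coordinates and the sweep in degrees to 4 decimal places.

center=(7.7824,8.7452) T_A=(-8.4964,6.6456) T_B=(-0.5229,22.9025) sweep=66.9513

bisector direction at 333.8736° = (0.897825,-0.440352)
center distance |VC| = r/sin(θ/2) = 16.413652/sin(56.5243°) = 19.677799
C = V + |VC|·bis = (7.7824,8.7452)
T_A = V + ((C−V)·d_A)·d_A = V + 10.8539·d_A = (-8.4964,6.6456)
T_B = V + ((C−V)·d_B)·d_B = V + 10.8539·d_B = (-0.5229,22.9025)
sweep = 180° − θ = 66.9513°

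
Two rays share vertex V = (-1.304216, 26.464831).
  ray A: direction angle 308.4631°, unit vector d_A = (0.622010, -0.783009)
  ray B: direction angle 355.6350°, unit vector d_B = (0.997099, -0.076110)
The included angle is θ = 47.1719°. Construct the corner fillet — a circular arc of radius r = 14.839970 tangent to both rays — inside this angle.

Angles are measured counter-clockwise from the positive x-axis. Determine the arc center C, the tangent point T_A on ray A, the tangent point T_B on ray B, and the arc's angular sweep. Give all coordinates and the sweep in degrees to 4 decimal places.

bisector direction at 332.0491° = (0.883349,-0.468716)
center distance |VC| = r/sin(θ/2) = 14.839970/sin(23.5860°) = 37.088399
C = V + |VC|·bis = (31.4578,9.0809)
T_A = V + ((C−V)·d_A)·d_A = V + 33.9901·d_A = (19.8380,-0.1497)
T_B = V + ((C−V)·d_B)·d_B = V + 33.9901·d_B = (32.5873,23.8778)
sweep = 180° − θ = 132.8281°

center=(31.4578,9.0809) T_A=(19.8380,-0.1497) T_B=(32.5873,23.8778) sweep=132.8281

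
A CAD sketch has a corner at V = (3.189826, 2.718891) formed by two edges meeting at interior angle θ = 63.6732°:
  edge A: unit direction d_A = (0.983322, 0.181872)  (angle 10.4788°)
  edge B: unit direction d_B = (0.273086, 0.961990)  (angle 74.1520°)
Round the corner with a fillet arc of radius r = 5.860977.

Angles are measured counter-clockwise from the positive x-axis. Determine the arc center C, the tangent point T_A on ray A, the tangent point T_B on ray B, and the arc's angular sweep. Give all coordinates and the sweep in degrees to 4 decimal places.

center=(11.4058,10.1989) T_A=(12.4717,4.4356) T_B=(5.7676,11.7994) sweep=116.3268

bisector direction at 42.3154° = (0.739450,0.673211)
center distance |VC| = r/sin(θ/2) = 5.860977/sin(31.8366°) = 11.110887
C = V + |VC|·bis = (11.4058,10.1989)
T_A = V + ((C−V)·d_A)·d_A = V + 9.4393·d_A = (12.4717,4.4356)
T_B = V + ((C−V)·d_B)·d_B = V + 9.4393·d_B = (5.7676,11.7994)
sweep = 180° − θ = 116.3268°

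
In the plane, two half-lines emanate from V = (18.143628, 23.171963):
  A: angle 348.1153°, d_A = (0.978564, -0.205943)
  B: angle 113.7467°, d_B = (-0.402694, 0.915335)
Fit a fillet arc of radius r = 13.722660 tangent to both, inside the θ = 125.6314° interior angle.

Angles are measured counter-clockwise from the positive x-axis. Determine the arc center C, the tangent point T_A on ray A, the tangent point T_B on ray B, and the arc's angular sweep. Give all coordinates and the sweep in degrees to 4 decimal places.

bisector direction at 50.9310° = (0.630256,0.776388)
center distance |VC| = r/sin(θ/2) = 13.722660/sin(62.8157°) = 15.426665
C = V + |VC|·bis = (27.8664,35.1490)
T_A = V + ((C−V)·d_A)·d_A = V + 7.0477·d_A = (25.0403,21.7205)
T_B = V + ((C−V)·d_B)·d_B = V + 7.0477·d_B = (15.3055,29.6230)
sweep = 180° − θ = 54.3686°

center=(27.8664,35.1490) T_A=(25.0403,21.7205) T_B=(15.3055,29.6230) sweep=54.3686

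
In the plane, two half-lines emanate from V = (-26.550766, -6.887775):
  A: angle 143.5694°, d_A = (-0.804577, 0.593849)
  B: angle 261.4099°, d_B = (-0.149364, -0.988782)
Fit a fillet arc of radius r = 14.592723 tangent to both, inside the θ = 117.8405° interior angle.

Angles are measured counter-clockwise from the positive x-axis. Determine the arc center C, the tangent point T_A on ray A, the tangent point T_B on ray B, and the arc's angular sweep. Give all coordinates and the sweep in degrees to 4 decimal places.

center=(-42.2936,-13.4053) T_A=(-33.6277,-1.6644) T_B=(-27.8646,-15.5850) sweep=62.1595

bisector direction at 202.4897° = (-0.923949,-0.382517)
center distance |VC| = r/sin(θ/2) = 14.592723/sin(58.9203°) = 17.038625
C = V + |VC|·bis = (-42.2936,-13.4053)
T_A = V + ((C−V)·d_A)·d_A = V + 8.7959·d_A = (-33.6277,-1.6644)
T_B = V + ((C−V)·d_B)·d_B = V + 8.7959·d_B = (-27.8646,-15.5850)
sweep = 180° − θ = 62.1595°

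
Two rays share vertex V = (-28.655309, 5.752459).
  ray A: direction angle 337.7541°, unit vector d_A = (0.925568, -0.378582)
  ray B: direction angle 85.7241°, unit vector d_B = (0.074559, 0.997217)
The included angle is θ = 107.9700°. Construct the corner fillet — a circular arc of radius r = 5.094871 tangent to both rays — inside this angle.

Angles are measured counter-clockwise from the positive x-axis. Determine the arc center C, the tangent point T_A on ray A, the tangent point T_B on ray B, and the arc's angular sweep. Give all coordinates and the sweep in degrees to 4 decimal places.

bisector direction at 31.7391° = (0.850452,0.526052)
center distance |VC| = r/sin(θ/2) = 5.094871/sin(53.9850°) = 6.298805
C = V + |VC|·bis = (-23.2985,9.0660)
T_A = V + ((C−V)·d_A)·d_A = V + 3.7037·d_A = (-25.2273,4.3503)
T_B = V + ((C−V)·d_B)·d_B = V + 3.7037·d_B = (-28.3792,9.4458)
sweep = 180° − θ = 72.0300°

center=(-23.2985,9.0660) T_A=(-25.2273,4.3503) T_B=(-28.3792,9.4458) sweep=72.0300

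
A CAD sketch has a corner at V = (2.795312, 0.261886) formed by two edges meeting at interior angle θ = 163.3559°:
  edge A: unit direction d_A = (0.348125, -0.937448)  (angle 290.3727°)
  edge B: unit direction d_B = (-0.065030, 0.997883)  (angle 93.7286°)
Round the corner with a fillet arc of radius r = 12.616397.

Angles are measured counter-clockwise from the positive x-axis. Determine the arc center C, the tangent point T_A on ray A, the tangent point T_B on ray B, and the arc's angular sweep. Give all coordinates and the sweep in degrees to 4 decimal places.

center=(15.2650,2.9239) T_A=(3.4378,-1.4682) T_B=(2.6753,2.1035) sweep=16.6441

bisector direction at 12.0506° = (0.977963,0.208776)
center distance |VC| = r/sin(θ/2) = 12.616397/sin(81.6779°) = 12.750659
C = V + |VC|·bis = (15.2650,2.9239)
T_A = V + ((C−V)·d_A)·d_A = V + 1.8455·d_A = (3.4378,-1.4682)
T_B = V + ((C−V)·d_B)·d_B = V + 1.8455·d_B = (2.6753,2.1035)
sweep = 180° − θ = 16.6441°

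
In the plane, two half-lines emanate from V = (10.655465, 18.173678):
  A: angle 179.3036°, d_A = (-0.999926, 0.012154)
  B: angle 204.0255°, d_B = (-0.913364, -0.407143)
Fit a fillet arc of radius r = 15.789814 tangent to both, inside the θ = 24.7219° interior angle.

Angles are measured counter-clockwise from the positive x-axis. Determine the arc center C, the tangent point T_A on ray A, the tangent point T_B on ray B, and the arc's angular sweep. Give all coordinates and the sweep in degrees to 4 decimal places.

center=(-61.5814,3.2607) T_A=(-61.3895,19.0494) T_B=(-55.1527,-11.1611) sweep=155.2781

bisector direction at 191.6646° = (-0.979348,-0.202181)
center distance |VC| = r/sin(θ/2) = 15.789814/sin(12.3610°) = 73.760180
C = V + |VC|·bis = (-61.5814,3.2607)
T_A = V + ((C−V)·d_A)·d_A = V + 72.0503·d_A = (-61.3895,19.0494)
T_B = V + ((C−V)·d_B)·d_B = V + 72.0503·d_B = (-55.1527,-11.1611)
sweep = 180° − θ = 155.2781°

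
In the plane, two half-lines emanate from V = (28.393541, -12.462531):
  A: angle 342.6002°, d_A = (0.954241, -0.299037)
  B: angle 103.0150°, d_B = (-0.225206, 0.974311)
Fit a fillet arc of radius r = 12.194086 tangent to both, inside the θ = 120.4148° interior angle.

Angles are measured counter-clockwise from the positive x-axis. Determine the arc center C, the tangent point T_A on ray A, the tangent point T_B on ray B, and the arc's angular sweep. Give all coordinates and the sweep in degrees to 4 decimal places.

center=(38.7021,-2.9142) T_A=(35.0556,-14.5503) T_B=(26.8213,-5.6604) sweep=59.5852

bisector direction at 42.8076° = (0.733640,0.679539)
center distance |VC| = r/sin(θ/2) = 12.194086/sin(60.2074°) = 14.051244
C = V + |VC|·bis = (38.7021,-2.9142)
T_A = V + ((C−V)·d_A)·d_A = V + 6.9815·d_A = (35.0556,-14.5503)
T_B = V + ((C−V)·d_B)·d_B = V + 6.9815·d_B = (26.8213,-5.6604)
sweep = 180° − θ = 59.5852°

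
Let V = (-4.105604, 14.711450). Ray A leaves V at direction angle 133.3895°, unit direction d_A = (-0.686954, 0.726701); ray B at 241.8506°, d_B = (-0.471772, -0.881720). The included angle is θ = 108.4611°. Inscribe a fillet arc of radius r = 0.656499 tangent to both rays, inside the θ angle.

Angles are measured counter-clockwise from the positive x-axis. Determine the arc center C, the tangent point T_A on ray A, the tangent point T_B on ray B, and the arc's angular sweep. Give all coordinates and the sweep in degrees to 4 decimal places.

center=(-4.9076,14.6042) T_A=(-4.4305,15.0551) T_B=(-4.3287,14.2944) sweep=71.5389

bisector direction at 187.6200° = (-0.991169,-0.132603)
center distance |VC| = r/sin(θ/2) = 0.656499/sin(54.2306°) = 0.809118
C = V + |VC|·bis = (-4.9076,14.6042)
T_A = V + ((C−V)·d_A)·d_A = V + 0.4730·d_A = (-4.4305,15.0551)
T_B = V + ((C−V)·d_B)·d_B = V + 0.4730·d_B = (-4.3287,14.2944)
sweep = 180° − θ = 71.5389°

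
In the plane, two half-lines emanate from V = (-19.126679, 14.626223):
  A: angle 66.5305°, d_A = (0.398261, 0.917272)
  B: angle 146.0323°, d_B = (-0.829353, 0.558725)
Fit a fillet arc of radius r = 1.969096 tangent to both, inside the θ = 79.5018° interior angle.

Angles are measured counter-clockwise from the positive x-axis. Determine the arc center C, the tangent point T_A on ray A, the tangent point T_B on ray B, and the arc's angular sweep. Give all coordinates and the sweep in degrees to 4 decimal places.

center=(-19.9900,17.5821) T_A=(-18.1838,16.7979) T_B=(-21.0902,15.9490) sweep=100.4982

bisector direction at 106.2814° = (-0.280355,0.959896)
center distance |VC| = r/sin(θ/2) = 1.969096/sin(39.7509°) = 3.079354
C = V + |VC|·bis = (-19.9900,17.5821)
T_A = V + ((C−V)·d_A)·d_A = V + 2.3675·d_A = (-18.1838,16.7979)
T_B = V + ((C−V)·d_B)·d_B = V + 2.3675·d_B = (-21.0902,15.9490)
sweep = 180° − θ = 100.4982°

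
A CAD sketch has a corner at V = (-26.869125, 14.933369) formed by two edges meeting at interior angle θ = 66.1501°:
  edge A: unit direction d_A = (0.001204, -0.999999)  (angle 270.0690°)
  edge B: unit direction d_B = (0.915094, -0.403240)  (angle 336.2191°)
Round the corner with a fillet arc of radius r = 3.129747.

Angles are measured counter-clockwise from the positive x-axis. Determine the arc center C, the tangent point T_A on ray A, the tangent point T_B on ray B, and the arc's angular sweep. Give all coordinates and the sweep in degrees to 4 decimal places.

bisector direction at 303.1440° = (0.546746,-0.837299)
center distance |VC| = r/sin(θ/2) = 3.129747/sin(33.0750°) = 5.734899
C = V + |VC|·bis = (-23.7336,10.1315)
T_A = V + ((C−V)·d_A)·d_A = V + 4.8056·d_A = (-26.8633,10.1278)
T_B = V + ((C−V)·d_B)·d_B = V + 4.8056·d_B = (-22.4716,12.9956)
sweep = 180° − θ = 113.8499°

center=(-23.7336,10.1315) T_A=(-26.8633,10.1278) T_B=(-22.4716,12.9956) sweep=113.8499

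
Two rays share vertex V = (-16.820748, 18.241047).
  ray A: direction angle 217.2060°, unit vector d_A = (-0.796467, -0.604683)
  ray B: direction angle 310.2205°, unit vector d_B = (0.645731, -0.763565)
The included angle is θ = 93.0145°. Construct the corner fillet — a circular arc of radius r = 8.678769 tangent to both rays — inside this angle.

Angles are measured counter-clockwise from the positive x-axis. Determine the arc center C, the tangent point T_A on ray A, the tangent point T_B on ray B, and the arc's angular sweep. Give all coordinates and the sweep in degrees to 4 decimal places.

center=(-18.1308,6.3499) T_A=(-23.3787,13.2622) T_B=(-11.5040,11.9540) sweep=86.9855

bisector direction at 263.7133° = (-0.109504,-0.993986)
center distance |VC| = r/sin(θ/2) = 8.678769/sin(46.5072°) = 11.963101
C = V + |VC|·bis = (-18.1308,6.3499)
T_A = V + ((C−V)·d_A)·d_A = V + 8.2338·d_A = (-23.3787,13.2622)
T_B = V + ((C−V)·d_B)·d_B = V + 8.2338·d_B = (-11.5040,11.9540)
sweep = 180° − θ = 86.9855°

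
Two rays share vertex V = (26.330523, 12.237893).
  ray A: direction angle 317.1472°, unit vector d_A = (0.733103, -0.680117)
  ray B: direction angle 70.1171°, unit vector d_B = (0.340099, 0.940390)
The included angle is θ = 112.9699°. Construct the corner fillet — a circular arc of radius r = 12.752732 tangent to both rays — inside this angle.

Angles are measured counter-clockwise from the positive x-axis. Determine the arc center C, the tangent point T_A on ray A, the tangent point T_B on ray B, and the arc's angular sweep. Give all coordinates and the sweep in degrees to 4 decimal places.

center=(41.1954,15.8429) T_A=(32.5221,6.4938) T_B=(29.2029,20.1801) sweep=67.0301

bisector direction at 13.6321° = (0.971829,0.235687)
center distance |VC| = r/sin(θ/2) = 12.752732/sin(56.4849°) = 15.295799
C = V + |VC|·bis = (41.1954,15.8429)
T_A = V + ((C−V)·d_A)·d_A = V + 8.4457·d_A = (32.5221,6.4938)
T_B = V + ((C−V)·d_B)·d_B = V + 8.4457·d_B = (29.2029,20.1801)
sweep = 180° − θ = 67.0301°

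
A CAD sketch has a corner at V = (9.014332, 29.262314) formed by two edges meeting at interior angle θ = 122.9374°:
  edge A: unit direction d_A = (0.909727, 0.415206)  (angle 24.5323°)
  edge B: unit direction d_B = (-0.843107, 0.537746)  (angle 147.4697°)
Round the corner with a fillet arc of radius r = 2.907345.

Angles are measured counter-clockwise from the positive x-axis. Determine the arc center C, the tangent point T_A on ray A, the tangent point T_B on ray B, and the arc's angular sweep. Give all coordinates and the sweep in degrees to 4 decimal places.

bisector direction at 86.0010° = (0.069739,0.997565)
center distance |VC| = r/sin(θ/2) = 2.907345/sin(61.4687°) = 3.309230
C = V + |VC|·bis = (9.2451,32.5635)
T_A = V + ((C−V)·d_A)·d_A = V + 1.5806·d_A = (10.4523,29.9186)
T_B = V + ((C−V)·d_B)·d_B = V + 1.5806·d_B = (7.6817,30.1123)
sweep = 180° − θ = 57.0626°

center=(9.2451,32.5635) T_A=(10.4523,29.9186) T_B=(7.6817,30.1123) sweep=57.0626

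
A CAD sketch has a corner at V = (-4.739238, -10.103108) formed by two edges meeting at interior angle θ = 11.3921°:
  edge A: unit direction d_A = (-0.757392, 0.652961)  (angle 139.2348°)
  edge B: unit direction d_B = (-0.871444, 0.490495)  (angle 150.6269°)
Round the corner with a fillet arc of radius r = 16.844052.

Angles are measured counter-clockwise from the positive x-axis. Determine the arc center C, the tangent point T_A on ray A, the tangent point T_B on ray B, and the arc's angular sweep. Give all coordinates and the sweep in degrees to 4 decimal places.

bisector direction at 144.9309° = (-0.818459,0.574565)
center distance |VC| = r/sin(θ/2) = 16.844052/sin(5.6960°) = 169.711404
C = V + |VC|·bis = (-143.6411,87.4071)
T_A = V + ((C−V)·d_A)·d_A = V + 168.8734·d_A = (-132.6426,100.1646)
T_B = V + ((C−V)·d_B)·d_B = V + 168.8734·d_B = (-151.9030,72.7284)
sweep = 180° − θ = 168.6079°

center=(-143.6411,87.4071) T_A=(-132.6426,100.1646) T_B=(-151.9030,72.7284) sweep=168.6079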